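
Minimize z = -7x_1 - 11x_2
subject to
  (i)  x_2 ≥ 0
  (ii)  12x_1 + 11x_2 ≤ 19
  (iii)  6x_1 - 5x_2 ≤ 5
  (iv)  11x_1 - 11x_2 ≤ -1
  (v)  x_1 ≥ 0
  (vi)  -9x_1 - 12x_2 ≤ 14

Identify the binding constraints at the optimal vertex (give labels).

Corner points and z = -7x_1 - 11x_2:
  (18/23, 221/253) → z = -347/23
  (0, 19/11) → z = -19
  (0, 1/11) → z = -1

The minimum is at (0, 19/11). Substituting into each constraint, equality holds for (ii) and (v); the remaining constraints have slack.

(ii) and (v)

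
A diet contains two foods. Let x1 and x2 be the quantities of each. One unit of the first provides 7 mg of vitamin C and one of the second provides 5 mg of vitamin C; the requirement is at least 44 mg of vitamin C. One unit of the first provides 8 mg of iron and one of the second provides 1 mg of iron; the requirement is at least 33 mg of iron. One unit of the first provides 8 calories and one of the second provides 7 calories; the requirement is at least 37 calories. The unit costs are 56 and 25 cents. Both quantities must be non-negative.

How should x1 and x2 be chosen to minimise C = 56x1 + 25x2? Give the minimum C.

Vertices and C = 56x1 + 25x2:
  (0, 33) → C = 825
  (44/7, 0) → C = 352
  (11/3, 11/3) → C = 297
The feasible region is unbounded (it extends along (0, 1), (1, 0)), but C strictly increases along every unbounded feasible direction, so there is no improving ray and the minimum is attained at a vertex.

The optimum lies where 7x1 + 5x2 = 44 and 8x1 + x2 = 33.
Solving simultaneously gives x1 = 11/3, x2 = 11/3.

x1 = 11/3, x2 = 11/3, minimum C = 297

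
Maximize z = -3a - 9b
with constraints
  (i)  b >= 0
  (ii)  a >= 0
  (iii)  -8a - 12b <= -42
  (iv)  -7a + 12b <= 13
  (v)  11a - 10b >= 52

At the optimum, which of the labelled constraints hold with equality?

Feasible corners and z = -3a - 9b:
  (21/4, 0) → z = -63/4
  (261/53, 23/106) → z = -1773/106
  (377/31, 507/62) → z = -6825/62
The feasible region is unbounded (it extends along (12, 7), (1, 0)), but z strictly decreases along every unbounded feasible direction, so there is no improving ray and the maximum is attained at a vertex.

The maximum is at (21/4, 0). Substituting into each constraint, equality holds for (i) and (iii); the remaining constraints have slack.

(i) and (iii)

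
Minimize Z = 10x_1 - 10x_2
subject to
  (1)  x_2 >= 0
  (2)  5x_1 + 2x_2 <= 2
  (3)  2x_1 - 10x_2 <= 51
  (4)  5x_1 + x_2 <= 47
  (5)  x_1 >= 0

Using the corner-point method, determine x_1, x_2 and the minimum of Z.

x_1 = 0, x_2 = 1, minimum Z = -10

Extreme points and Z = 10x_1 - 10x_2:
  (2/5, 0) → Z = 4
  (0, 0) → Z = 0
  (0, 1) → Z = -10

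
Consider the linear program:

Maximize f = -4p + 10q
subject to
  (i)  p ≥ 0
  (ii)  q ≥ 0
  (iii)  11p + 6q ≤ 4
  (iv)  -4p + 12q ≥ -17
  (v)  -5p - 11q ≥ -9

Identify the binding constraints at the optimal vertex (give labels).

(i) and (iii)

Corner points and f = -4p + 10q:
  (0, 0) → f = 0
  (0, 2/3) → f = 20/3
  (4/11, 0) → f = -16/11

The maximum is at (0, 2/3). Substituting into each constraint, equality holds for (i) and (iii); the remaining constraints have slack.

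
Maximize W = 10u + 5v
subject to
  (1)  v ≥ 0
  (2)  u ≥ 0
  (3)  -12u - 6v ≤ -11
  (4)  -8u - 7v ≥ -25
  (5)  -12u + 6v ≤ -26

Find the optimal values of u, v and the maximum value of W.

Vertices and W = 10u + 5v:
  (25/8, 0) → W = 125/4
  (13/6, 0) → W = 65/3
  (83/33, 23/33) → W = 315/11

At the optimal vertex, v = 0 and -8u - 7v = -25.
Solving simultaneously gives u = 25/8, v = 0.

u = 25/8, v = 0, maximum W = 125/4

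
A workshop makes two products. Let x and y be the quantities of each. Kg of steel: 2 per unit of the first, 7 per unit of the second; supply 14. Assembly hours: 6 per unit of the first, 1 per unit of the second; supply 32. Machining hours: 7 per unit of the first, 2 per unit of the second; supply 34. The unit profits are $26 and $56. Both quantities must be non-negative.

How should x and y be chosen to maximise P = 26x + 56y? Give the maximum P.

x = 14/3, y = 2/3, maximum P = 476/3

Corner points and P = 26x + 56y:
  (0, 0) → P = 0
  (0, 2) → P = 112
  (34/7, 0) → P = 884/7
  (14/3, 2/3) → P = 476/3

The binding constraints are 2x + 7y = 14 and 7x + 2y = 34.
Solving simultaneously gives x = 14/3, y = 2/3.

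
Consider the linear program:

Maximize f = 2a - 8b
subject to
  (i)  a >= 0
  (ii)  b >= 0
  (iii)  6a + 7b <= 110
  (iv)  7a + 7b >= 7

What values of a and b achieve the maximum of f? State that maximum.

a = 55/3, b = 0, maximum f = 110/3

Extreme points and f = 2a - 8b:
  (0, 110/7) → f = -880/7
  (0, 1) → f = -8
  (55/3, 0) → f = 110/3
  (1, 0) → f = 2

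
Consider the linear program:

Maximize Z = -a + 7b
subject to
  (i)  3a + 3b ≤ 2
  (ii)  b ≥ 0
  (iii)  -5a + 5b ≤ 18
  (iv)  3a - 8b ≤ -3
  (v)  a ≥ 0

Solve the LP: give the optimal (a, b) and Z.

a = 0, b = 2/3, maximum Z = 14/3

Extreme points and Z = -a + 7b:
  (7/33, 5/11) → Z = 98/33
  (0, 2/3) → Z = 14/3
  (0, 3/8) → Z = 21/8

The binding constraints are 3a + 3b = 2 and a = 0.
Solving simultaneously gives a = 0, b = 2/3.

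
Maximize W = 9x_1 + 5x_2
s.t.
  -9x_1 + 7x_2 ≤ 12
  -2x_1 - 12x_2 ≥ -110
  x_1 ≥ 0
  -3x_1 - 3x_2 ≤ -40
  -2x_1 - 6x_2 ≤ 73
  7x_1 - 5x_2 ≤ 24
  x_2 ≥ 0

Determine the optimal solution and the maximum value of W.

Feasible corners and W = 9x_1 + 5x_2:
  (313/61, 507/61) → W = 5352/61
  (61/12, 33/4) → W = 87
  (419/47, 361/47) → W = 5576/47
  (68/9, 52/9) → W = 872/9

x_1 = 419/47, x_2 = 361/47, maximum W = 5576/47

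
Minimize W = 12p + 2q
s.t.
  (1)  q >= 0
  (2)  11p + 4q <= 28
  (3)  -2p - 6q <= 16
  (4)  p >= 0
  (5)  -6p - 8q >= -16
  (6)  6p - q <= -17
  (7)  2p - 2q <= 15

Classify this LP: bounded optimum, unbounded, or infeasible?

infeasible

The boundaries q = 0 and 11p + 4q = 28 meet at (28/11, 0), but that point violates 6p - q ≤ -17. Every candidate vertex is excluded by some other constraint, so the feasible region is empty.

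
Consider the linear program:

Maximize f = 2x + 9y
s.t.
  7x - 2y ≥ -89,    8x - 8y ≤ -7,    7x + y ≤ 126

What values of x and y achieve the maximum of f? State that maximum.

Vertices and f = 2x + 9y:
  (-349/20, -663/40) → f = -7363/40
  (163/21, 215/3) → f = 13871/21
  (1001/64, 1057/64) → f = 11515/64

x = 163/21, y = 215/3, maximum f = 13871/21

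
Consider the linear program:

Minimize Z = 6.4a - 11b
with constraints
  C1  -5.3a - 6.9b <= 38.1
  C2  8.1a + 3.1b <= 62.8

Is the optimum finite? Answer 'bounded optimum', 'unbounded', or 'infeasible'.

unbounded

From the feasible point (55143/3946, -64145/3946), moving in the direction (-3.1, 8.1) keeps every constraint satisfied while Z decreases without bound.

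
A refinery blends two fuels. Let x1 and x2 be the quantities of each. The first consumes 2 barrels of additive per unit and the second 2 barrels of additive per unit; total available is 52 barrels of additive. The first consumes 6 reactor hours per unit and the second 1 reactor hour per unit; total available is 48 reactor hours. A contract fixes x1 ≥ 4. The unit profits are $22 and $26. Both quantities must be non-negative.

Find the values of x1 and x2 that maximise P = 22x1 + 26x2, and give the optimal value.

At the optimal vertex, 2x1 + 2x2 = 52 and x1 = 4.
Solving simultaneously gives x1 = 4, x2 = 22.

x1 = 4, x2 = 22, maximum P = 660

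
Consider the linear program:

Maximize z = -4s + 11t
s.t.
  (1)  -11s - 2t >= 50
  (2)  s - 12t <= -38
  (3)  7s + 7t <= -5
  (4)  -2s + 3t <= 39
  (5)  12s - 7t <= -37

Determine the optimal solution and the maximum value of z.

s = -288/35, t = 263/35, maximum z = 809/7

Corner points and z = -4s + 11t:
  (-338/67, 184/67) → z = 3376/67
  (-340/63, 295/63) → z = 1535/21
  (-118/7, 37/21) → z = 1823/21
  (-288/35, 263/35) → z = 809/7

The optimum lies where 7s + 7t = -5 and -2s + 3t = 39.
Solving simultaneously gives s = -288/35, t = 263/35.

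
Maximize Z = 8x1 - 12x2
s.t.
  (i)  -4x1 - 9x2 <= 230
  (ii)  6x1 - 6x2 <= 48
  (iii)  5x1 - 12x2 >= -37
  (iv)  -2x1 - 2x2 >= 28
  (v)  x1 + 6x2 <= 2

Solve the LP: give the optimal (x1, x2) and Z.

Corner points and Z = 8x1 - 12x2:
  (-158/13, -262/13) → Z = 1880/13
  (-1031/31, -334/31) → Z = -4240/31
  (-3, -11) → Z = 108
  (-205/17, -33/17) → Z = -1244/17

The optimum lies where -4x1 - 9x2 = 230 and 6x1 - 6x2 = 48.
Solving simultaneously gives x1 = -158/13, x2 = -262/13.

x1 = -158/13, x2 = -262/13, maximum Z = 1880/13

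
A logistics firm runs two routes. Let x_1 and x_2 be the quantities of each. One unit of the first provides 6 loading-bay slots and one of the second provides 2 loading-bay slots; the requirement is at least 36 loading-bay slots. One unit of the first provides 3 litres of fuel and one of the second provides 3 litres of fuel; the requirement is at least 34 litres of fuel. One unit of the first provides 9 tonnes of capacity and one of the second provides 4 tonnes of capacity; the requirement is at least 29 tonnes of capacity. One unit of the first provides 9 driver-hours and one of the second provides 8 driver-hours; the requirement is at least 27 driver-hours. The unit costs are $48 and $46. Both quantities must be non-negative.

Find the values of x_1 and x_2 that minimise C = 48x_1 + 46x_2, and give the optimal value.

The feasible region is unbounded (it extends along (0, 1), (1, 0)), but C strictly increases along every unbounded feasible direction, so there is no improving ray and the minimum is attained at a vertex.

At the optimal vertex, 6x_1 + 2x_2 = 36 and 3x_1 + 3x_2 = 34.
Solving simultaneously gives x_1 = 10/3, x_2 = 8.

x_1 = 10/3, x_2 = 8, minimum C = 528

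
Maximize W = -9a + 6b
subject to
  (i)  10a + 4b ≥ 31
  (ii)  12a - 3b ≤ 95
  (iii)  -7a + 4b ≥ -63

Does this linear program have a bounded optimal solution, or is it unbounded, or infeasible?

From the feasible point (94/17, -413/68), moving in the direction (-4, 10) keeps every constraint satisfied while W increases without bound.

unbounded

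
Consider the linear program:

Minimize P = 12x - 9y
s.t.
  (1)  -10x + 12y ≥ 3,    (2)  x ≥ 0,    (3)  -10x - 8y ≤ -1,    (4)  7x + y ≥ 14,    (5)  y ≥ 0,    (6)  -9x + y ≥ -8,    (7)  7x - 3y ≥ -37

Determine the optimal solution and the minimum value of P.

x = 61/20, y = 389/20, minimum P = -2769/20

Feasible corners and P = 12x - 9y:
  (11/8, 35/8) → P = -183/8
  (5/28, 51/4) → P = -3153/28
  (61/20, 389/20) → P = -2769/20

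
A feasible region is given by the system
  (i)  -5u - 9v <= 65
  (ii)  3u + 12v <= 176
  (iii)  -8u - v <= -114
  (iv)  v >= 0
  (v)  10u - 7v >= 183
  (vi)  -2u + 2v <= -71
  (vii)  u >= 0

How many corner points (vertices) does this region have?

Intersecting each pair of boundary lines and keeping only the points that satisfy every inequality leaves:
  (176/3, 0)
  (602/15, 139/30)
  (71/2, 0)

3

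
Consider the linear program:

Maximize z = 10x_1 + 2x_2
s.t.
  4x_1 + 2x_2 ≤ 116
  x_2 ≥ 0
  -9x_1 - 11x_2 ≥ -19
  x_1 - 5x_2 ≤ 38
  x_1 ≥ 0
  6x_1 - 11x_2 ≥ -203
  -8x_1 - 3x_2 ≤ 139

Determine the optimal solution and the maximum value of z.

x_1 = 19/9, x_2 = 0, maximum z = 190/9

Feasible corners and z = 10x_1 + 2x_2:
  (19/9, 0) → z = 190/9
  (0, 0) → z = 0
  (0, 19/11) → z = 38/11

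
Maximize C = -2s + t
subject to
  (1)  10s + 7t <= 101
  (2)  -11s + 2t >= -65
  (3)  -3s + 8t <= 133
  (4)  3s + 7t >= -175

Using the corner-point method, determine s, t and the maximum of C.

s = -259/5, t = -14/5, maximum C = 504/5

Corner points and C = -2s + t:
  (657/97, 461/97) → C = -853/97
  (-123/101, 1633/101) → C = 1879/101
  (105/83, -2120/83) → C = -2330/83
  (-259/5, -14/5) → C = 504/5

The binding constraints are -3s + 8t = 133 and 3s + 7t = -175.
Solving simultaneously gives s = -259/5, t = -14/5.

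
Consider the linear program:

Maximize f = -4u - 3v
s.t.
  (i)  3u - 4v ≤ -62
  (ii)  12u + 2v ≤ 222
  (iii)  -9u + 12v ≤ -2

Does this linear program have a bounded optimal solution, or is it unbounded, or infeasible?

infeasible

Constraints 3u - 4v ≤ -62 and -9u + 12v ≤ -2 have parallel boundaries but demand opposite sides — no point can satisfy both, so the region is empty.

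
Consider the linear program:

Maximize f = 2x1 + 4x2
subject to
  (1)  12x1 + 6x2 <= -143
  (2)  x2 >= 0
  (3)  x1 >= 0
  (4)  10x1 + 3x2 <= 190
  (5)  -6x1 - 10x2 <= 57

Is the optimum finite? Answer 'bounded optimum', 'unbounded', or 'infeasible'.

infeasible

The boundaries 12x1 + 6x2 = -143 and -6x1 - 10x2 = 57 meet at (-272/21, 29/14), but that point violates x1 ≥ 0. Every candidate vertex is excluded by some other constraint, so the feasible region is empty.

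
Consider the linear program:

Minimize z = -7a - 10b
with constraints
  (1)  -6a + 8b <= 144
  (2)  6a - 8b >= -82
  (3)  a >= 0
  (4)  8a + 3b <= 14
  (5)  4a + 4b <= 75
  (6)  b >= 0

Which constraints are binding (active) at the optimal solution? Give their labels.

(3) and (4)

Corner points and z = -7a - 10b:
  (0, 14/3) → z = -140/3
  (0, 0) → z = 0
  (7/4, 0) → z = -49/4

The minimum is at (0, 14/3). Substituting into each constraint, equality holds for (3) and (4); the remaining constraints have slack.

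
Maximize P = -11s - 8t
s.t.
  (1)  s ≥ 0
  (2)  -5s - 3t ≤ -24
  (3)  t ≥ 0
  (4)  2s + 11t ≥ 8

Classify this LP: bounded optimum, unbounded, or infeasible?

bounded optimum

Vertices and P = -11s - 8t:
  (0, 8) → P = -64
  (24/5, 0) → P = -264/5
The feasible region has finitely many vertices and no improving ray; the maximum is -264/5 at (24/5, 0).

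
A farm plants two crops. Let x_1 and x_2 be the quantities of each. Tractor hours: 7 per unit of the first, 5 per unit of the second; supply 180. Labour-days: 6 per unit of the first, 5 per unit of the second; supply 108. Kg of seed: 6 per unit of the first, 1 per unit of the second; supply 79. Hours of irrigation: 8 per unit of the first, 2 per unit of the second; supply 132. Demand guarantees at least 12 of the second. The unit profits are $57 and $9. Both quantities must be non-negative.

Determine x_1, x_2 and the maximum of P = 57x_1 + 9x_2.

x_1 = 8, x_2 = 12, maximum P = 564

Extreme points and P = 57x_1 + 9x_2:
  (0, 108/5) → P = 972/5
  (0, 12) → P = 108
  (8, 12) → P = 564

At the optimal vertex, 6x_1 + 5x_2 = 108 and x_2 = 12.
Solving simultaneously gives x_1 = 8, x_2 = 12.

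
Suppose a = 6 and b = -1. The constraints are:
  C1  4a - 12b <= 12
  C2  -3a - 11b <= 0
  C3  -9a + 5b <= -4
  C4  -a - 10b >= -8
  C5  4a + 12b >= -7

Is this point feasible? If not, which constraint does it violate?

not feasible — violates C1

Constraint C1: 4a - 12b = 36, which is not ≤ 12. All other constraints are satisfied.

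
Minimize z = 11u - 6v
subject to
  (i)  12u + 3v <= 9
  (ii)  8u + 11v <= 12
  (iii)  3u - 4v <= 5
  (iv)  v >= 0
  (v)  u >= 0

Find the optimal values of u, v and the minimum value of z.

u = 0, v = 12/11, minimum z = -72/11

Extreme points and z = 11u - 6v:
  (7/12, 2/3) → z = 29/12
  (3/4, 0) → z = 33/4
  (0, 12/11) → z = -72/11
  (0, 0) → z = 0

At the optimal vertex, 8u + 11v = 12 and u = 0.
Solving simultaneously gives u = 0, v = 12/11.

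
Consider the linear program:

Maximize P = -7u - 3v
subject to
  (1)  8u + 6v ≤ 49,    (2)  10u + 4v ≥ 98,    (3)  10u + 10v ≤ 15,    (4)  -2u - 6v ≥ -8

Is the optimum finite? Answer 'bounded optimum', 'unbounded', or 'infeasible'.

unbounded

From the feasible point (20, -37/2), moving in the direction (4, -10) keeps every constraint satisfied while P increases without bound.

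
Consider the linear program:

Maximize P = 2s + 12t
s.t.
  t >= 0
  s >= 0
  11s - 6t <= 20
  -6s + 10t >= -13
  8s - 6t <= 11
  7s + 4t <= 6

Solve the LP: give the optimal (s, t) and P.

Vertices and P = 2s + 12t:
  (0, 0) → P = 0
  (6/7, 0) → P = 12/7
  (0, 3/2) → P = 18

s = 0, t = 3/2, maximum P = 18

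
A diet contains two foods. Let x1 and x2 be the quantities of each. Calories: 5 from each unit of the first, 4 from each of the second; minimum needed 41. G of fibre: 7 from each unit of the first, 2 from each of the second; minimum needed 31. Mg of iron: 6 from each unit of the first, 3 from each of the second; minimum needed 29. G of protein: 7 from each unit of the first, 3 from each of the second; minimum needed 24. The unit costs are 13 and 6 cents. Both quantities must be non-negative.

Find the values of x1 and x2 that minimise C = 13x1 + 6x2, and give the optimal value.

Feasible corners and C = 13x1 + 6x2:
  (0, 31/2) → C = 93
  (41/5, 0) → C = 533/5
  (7/3, 22/3) → C = 223/3
The feasible region is unbounded (it extends along (0, 1), (1, 0)), but C strictly increases along every unbounded feasible direction, so there is no improving ray and the minimum is attained at a vertex.

At the optimal vertex, 5x1 + 4x2 = 41 and 7x1 + 2x2 = 31.
Solving simultaneously gives x1 = 7/3, x2 = 22/3.

x1 = 7/3, x2 = 22/3, minimum C = 223/3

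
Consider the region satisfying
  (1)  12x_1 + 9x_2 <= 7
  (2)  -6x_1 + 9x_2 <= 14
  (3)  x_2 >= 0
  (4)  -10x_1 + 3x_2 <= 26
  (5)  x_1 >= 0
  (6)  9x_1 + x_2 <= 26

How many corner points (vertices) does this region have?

3

Intersecting each pair of boundary lines and keeping only the points that satisfy every inequality leaves:
  (7/12, 0)
  (0, 7/9)
  (0, 0)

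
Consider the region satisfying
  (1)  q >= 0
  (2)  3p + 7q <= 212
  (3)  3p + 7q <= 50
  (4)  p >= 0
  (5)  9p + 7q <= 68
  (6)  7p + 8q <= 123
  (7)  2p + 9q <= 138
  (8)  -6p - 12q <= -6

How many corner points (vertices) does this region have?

5

Of the 27 pairwise boundary intersections, those satisfying every inequality are:
  (68/9, 0)
  (1, 0)
  (0, 50/7)
  (3, 41/7)
  (0, 1/2)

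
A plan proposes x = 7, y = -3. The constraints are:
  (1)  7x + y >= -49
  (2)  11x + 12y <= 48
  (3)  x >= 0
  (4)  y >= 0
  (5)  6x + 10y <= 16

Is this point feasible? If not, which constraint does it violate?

Constraint (4): y = -3, which is not ≥ 0. All other constraints are satisfied.

not feasible — violates (4)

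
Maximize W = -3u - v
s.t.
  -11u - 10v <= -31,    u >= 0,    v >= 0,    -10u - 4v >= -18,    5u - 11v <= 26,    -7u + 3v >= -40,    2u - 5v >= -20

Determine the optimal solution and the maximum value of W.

Corner points and W = -3u - v:
  (0, 31/10) → W = -31/10
  (1, 2) → W = -5
  (0, 4) → W = -4
  (5/29, 118/29) → W = -133/29

The optimum lies where -11u - 10v = -31 and u = 0.
Solving simultaneously gives u = 0, v = 31/10.

u = 0, v = 31/10, maximum W = -31/10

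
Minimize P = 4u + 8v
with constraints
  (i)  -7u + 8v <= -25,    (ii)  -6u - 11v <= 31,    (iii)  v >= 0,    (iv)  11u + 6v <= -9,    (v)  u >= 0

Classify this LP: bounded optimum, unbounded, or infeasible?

The boundaries -7u + 8v = -25 and -6u - 11v = 31 meet at (27/125, -367/125), but that point violates v ≥ 0. Every candidate vertex is excluded by some other constraint, so the feasible region is empty.

infeasible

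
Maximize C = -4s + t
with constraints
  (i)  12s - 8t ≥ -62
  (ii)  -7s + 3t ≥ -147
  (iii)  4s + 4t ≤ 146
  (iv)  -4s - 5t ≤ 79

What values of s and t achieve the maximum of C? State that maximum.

Corner points and C = -4s + t:
  (23/2, 25) → C = -21
  (-471/46, -175/23) → C = 767/23
  (513/20, 217/20) → C = -367/4
  (498/47, -1141/47) → C = -3133/47

The optimum lies where 12s - 8t = -62 and -4s - 5t = 79.
Solving simultaneously gives s = -471/46, t = -175/23.

s = -471/46, t = -175/23, maximum C = 767/23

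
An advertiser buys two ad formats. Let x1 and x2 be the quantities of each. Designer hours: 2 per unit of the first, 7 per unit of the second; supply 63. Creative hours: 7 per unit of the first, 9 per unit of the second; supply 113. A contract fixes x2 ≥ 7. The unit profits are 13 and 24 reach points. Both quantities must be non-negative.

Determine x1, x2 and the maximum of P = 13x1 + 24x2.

x1 = 7, x2 = 7, maximum P = 259

Extreme points and P = 13x1 + 24x2:
  (0, 9) → P = 216
  (0, 7) → P = 168
  (7, 7) → P = 259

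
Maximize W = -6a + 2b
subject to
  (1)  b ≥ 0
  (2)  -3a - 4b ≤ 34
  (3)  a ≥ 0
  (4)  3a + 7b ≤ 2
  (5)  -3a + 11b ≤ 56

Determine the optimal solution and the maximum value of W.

a = 0, b = 2/7, maximum W = 4/7

Vertices and W = -6a + 2b:
  (0, 0) → W = 0
  (2/3, 0) → W = -4
  (0, 2/7) → W = 4/7

The binding constraints are a = 0 and 3a + 7b = 2.
Solving simultaneously gives a = 0, b = 2/7.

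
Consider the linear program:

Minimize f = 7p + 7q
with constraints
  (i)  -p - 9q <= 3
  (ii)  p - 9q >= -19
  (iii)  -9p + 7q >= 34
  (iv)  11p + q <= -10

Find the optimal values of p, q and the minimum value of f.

p = -11, q = 8/9, minimum f = -637/9

Extreme points and f = 7p + 7q:
  (-11, 8/9) → f = -637/9
  (-327/88, 7/88) → f = -280/11
  (-173/74, 137/74) → f = -126/37

The optimum lies where -p - 9q = 3 and p - 9q = -19.
Solving simultaneously gives p = -11, q = 8/9.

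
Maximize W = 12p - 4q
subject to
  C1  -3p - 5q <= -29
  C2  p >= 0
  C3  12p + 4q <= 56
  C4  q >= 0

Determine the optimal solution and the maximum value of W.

Vertices and W = 12p - 4q:
  (0, 29/5) → W = -116/5
  (41/12, 15/4) → W = 26
  (0, 14) → W = -56

At the optimal vertex, -3p - 5q = -29 and 12p + 4q = 56.
Solving simultaneously gives p = 41/12, q = 15/4.

p = 41/12, q = 15/4, maximum W = 26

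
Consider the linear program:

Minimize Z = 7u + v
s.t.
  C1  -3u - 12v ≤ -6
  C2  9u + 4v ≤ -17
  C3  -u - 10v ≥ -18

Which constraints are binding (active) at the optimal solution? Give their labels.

Feasible corners and Z = 7u + v:
  (-19/8, 35/32) → Z = -497/32
  (-26/3, 8/3) → Z = -58
  (-121/43, 179/86) → Z = -1515/86

The minimum is at (-26/3, 8/3). Substituting into each constraint, equality holds for C1 and C3; the remaining constraints have slack.

C1 and C3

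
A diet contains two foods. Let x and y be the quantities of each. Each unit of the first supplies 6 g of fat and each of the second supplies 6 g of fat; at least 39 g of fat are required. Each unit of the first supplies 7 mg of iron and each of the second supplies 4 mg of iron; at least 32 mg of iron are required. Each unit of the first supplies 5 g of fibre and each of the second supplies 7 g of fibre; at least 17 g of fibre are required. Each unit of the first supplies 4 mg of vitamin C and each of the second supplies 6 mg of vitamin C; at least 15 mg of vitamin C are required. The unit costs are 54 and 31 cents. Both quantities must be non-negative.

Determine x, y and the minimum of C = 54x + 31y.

Feasible corners and C = 54x + 31y:
  (0, 8) → C = 248
  (13/2, 0) → C = 351
  (2, 9/2) → C = 495/2
The feasible region is unbounded (it extends along (0, 1), (1, 0)), but C strictly increases along every unbounded feasible direction, so there is no improving ray and the minimum is attained at a vertex.

The binding constraints are 6x + 6y = 39 and 7x + 4y = 32.
Solving simultaneously gives x = 2, y = 9/2.

x = 2, y = 9/2, minimum C = 495/2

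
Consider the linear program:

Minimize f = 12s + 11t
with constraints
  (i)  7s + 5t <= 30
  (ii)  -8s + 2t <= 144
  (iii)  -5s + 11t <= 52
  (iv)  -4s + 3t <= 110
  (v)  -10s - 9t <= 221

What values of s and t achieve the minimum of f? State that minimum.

s = 1375/13, t = -1847/13, minimum f = -3817/13

Corner points and f = 12s + 11t:
  (35/51, 257/51) → f = 191/3
  (1375/13, -1847/13) → f = -3817/13
  (-2899/155, -117/31) → f = -41223/155

At the optimal vertex, 7s + 5t = 30 and -10s - 9t = 221.
Solving simultaneously gives s = 1375/13, t = -1847/13.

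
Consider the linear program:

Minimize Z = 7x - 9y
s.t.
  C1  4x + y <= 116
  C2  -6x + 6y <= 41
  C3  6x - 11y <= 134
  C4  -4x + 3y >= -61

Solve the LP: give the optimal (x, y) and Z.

x = 131/6, y = 86/3, minimum Z = -631/6

Feasible corners and Z = 7x - 9y:
  (131/6, 86/3) → Z = -631/6
  (409/16, 55/4) → Z = 883/16
  (-251/6, -35) → Z = 133/6
  (269/26, -85/13) → Z = 3413/26

The binding constraints are 4x + y = 116 and -6x + 6y = 41.
Solving simultaneously gives x = 131/6, y = 86/3.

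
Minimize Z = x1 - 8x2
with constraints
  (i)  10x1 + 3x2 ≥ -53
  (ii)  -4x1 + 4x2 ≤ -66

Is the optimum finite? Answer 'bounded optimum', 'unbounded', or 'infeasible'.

From the feasible point (-7/26, -218/13), moving in the direction (4, 4) keeps every constraint satisfied while Z decreases without bound.

unbounded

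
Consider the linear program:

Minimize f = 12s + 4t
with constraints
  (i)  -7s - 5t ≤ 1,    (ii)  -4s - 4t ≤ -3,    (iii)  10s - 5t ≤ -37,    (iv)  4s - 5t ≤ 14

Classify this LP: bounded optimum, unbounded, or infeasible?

From the feasible point (-19/8, 25/8), moving in the direction (-5, 7) keeps every constraint satisfied while f decreases without bound.

unbounded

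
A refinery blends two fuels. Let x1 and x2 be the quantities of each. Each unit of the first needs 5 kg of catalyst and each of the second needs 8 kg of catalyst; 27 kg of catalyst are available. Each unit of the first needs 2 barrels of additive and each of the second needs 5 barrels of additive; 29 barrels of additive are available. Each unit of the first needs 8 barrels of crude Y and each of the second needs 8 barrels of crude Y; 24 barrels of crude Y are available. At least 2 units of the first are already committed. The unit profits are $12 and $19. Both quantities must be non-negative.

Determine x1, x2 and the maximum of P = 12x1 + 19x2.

Corner points and P = 12x1 + 19x2:
  (3, 0) → P = 36
  (2, 0) → P = 24
  (2, 1) → P = 43

x1 = 2, x2 = 1, maximum P = 43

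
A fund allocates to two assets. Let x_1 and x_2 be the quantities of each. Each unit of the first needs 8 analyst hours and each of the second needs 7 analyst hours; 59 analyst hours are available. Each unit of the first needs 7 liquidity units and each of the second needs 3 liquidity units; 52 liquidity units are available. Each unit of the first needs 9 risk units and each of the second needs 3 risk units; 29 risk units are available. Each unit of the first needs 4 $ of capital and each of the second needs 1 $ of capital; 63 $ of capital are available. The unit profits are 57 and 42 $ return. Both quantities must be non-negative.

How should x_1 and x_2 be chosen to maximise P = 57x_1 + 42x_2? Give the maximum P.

x_1 = 2/3, x_2 = 23/3, maximum P = 360

Vertices and P = 57x_1 + 42x_2:
  (0, 0) → P = 0
  (0, 59/7) → P = 354
  (29/9, 0) → P = 551/3
  (2/3, 23/3) → P = 360

The binding constraints are 8x_1 + 7x_2 = 59 and 9x_1 + 3x_2 = 29.
Solving simultaneously gives x_1 = 2/3, x_2 = 23/3.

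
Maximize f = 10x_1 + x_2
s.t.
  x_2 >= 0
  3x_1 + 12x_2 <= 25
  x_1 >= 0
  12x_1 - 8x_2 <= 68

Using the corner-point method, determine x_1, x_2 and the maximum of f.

Feasible corners and f = 10x_1 + x_2:
  (0, 0) → f = 0
  (17/3, 0) → f = 170/3
  (0, 25/12) → f = 25/12
  (127/21, 4/7) → f = 1282/21

At the optimal vertex, 3x_1 + 12x_2 = 25 and 12x_1 - 8x_2 = 68.
Solving simultaneously gives x_1 = 127/21, x_2 = 4/7.

x_1 = 127/21, x_2 = 4/7, maximum f = 1282/21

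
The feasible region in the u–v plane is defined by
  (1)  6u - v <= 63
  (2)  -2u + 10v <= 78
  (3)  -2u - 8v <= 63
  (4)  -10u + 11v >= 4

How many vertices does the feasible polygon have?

3

Pairwise boundary intersections that survive every other constraint:
  (-209/6, 5/6)
  (409/39, 386/39)
  (-725/102, -311/51)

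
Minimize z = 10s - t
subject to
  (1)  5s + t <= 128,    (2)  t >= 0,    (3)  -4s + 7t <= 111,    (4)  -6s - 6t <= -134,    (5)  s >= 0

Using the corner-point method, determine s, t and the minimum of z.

Extreme points and z = 10s - t:
  (128/5, 0) → z = 256
  (785/39, 1067/39) → z = 2261/13
  (67/3, 0) → z = 670/3
  (136/33, 601/33) → z = 23

At the optimal vertex, -4s + 7t = 111 and -6s - 6t = -134.
Solving simultaneously gives s = 136/33, t = 601/33.

s = 136/33, t = 601/33, minimum z = 23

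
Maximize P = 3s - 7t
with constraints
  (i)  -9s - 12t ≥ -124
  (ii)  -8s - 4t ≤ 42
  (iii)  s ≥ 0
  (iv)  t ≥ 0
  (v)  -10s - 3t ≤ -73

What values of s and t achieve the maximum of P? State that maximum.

Feasible corners and P = 3s - 7t:
  (124/9, 0) → P = 124/3
  (168/31, 583/93) → P = -2569/93
  (73/10, 0) → P = 219/10

At the optimal vertex, -9s - 12t = -124 and t = 0.
Solving simultaneously gives s = 124/9, t = 0.

s = 124/9, t = 0, maximum P = 124/3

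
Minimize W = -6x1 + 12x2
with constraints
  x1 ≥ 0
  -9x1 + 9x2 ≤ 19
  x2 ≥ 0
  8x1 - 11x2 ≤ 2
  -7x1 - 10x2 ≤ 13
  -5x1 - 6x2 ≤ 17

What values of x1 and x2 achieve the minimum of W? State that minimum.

Feasible corners and W = -6x1 + 12x2:
  (0, 19/9) → W = 76/3
  (0, 0) → W = 0
  (1/4, 0) → W = -3/2
The feasible region is unbounded (it extends along (1, 1), (11, 8)), but W strictly increases along every unbounded feasible direction, so there is no improving ray and the minimum is attained at a vertex.

The optimum lies where x2 = 0 and 8x1 - 11x2 = 2.
Solving simultaneously gives x1 = 1/4, x2 = 0.

x1 = 1/4, x2 = 0, minimum W = -3/2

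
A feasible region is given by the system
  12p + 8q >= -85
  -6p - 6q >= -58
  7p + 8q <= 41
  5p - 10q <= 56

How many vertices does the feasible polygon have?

3

Pairwise boundary intersections that survive every other constraint:
  (-126/5, 1087/40)
  (-201/80, -1097/160)
  (39/5, -17/10)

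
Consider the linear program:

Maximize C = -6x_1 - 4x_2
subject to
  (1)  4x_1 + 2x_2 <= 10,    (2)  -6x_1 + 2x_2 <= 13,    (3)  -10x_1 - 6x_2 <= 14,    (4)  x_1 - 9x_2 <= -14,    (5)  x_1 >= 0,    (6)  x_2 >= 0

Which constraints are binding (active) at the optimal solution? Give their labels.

Vertices and C = -6x_1 - 4x_2:
  (31/19, 33/19) → C = -318/19
  (0, 5) → C = -20
  (0, 14/9) → C = -56/9

The maximum is at (0, 14/9). Substituting into each constraint, equality holds for (4) and (5); the remaining constraints have slack.

(4) and (5)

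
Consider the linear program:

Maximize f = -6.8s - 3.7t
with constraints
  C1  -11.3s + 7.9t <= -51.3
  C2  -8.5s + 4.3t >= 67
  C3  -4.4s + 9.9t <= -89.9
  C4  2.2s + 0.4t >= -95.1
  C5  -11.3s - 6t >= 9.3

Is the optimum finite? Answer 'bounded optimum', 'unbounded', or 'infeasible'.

The boundaries -11.3s + 7.9t = -51.3 and -8.5s + 4.3t = 67 meet at (-74989/1856, -119315/1856), but that point violates 2.2s + 0.4t ≥ -95.1. Every candidate vertex is excluded by some other constraint, so the feasible region is empty.

infeasible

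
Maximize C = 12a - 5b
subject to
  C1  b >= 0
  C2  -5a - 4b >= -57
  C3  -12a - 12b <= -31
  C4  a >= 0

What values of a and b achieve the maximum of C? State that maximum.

Corner points and C = 12a - 5b:
  (57/5, 0) → C = 684/5
  (31/12, 0) → C = 31
  (0, 57/4) → C = -285/4
  (0, 31/12) → C = -155/12

a = 57/5, b = 0, maximum C = 684/5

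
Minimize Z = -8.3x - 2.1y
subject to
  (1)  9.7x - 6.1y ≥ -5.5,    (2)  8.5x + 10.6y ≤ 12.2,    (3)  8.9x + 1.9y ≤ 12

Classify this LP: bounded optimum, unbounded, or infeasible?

bounded optimum

Corner points and Z = -8.3x - 2.1y:
  (1612/15467, 16509/15467) → Z = -96097/30934
  (1486/1117, 94/1117) → Z = -62656/5585
The feasible region has finitely many vertices and no improving ray; the minimum is -62656/5585 at (1486/1117, 94/1117).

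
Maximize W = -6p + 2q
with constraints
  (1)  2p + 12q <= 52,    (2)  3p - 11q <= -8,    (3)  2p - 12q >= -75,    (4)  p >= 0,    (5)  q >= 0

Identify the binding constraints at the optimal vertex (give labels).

(1) and (4)

Extreme points and W = -6p + 2q:
  (238/29, 86/29) → W = -1256/29
  (0, 13/3) → W = 26/3
  (0, 8/11) → W = 16/11

The maximum is at (0, 13/3). Substituting into each constraint, equality holds for (1) and (4); the remaining constraints have slack.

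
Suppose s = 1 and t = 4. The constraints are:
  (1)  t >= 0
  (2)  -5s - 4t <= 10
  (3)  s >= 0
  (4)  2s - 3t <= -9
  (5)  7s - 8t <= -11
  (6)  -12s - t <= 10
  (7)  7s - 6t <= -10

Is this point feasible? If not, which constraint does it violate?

feasible

(1): 4 ≥ 0 ✓
(2): -21 ≤ 10 ✓
(3): 1 ≥ 0 ✓
(4): -10 ≤ -9 ✓
(5): -25 ≤ -11 ✓
(6): -16 ≤ 10 ✓
(7): -17 ≤ -10 ✓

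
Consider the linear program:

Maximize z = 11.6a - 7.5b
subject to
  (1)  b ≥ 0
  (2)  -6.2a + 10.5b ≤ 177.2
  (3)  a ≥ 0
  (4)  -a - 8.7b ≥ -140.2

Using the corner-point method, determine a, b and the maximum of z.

a = 140.2, b = 0, maximum z = 1626.32

Extreme points and z = 11.6a - 7.5b:
  (0, 0) → z = 0
  (701/5, 0) → z = 40658/25
  (0, 1402/87) → z = -3505/29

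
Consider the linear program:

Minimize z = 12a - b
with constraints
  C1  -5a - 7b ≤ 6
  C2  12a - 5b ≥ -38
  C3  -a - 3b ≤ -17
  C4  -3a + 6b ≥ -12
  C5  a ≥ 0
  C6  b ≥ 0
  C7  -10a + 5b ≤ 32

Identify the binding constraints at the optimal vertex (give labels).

C5 and C7

Corner points and z = 12a - b:
  (46/5, 13/5) → z = 539/5
  (0, 17/3) → z = -17/3
  (0, 32/5) → z = -32/5
The feasible region is unbounded (it extends along (1, 2), (2, 1)), but z strictly increases along every unbounded feasible direction, so there is no improving ray and the minimum is attained at a vertex.

The minimum is at (0, 32/5). Substituting into each constraint, equality holds for C5 and C7; the remaining constraints have slack.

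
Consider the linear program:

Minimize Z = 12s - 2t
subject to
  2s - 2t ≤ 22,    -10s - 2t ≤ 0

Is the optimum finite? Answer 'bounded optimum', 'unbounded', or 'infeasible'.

From the feasible point (11/6, -55/6), moving in the direction (-2, 10) keeps every constraint satisfied while Z decreases without bound.

unbounded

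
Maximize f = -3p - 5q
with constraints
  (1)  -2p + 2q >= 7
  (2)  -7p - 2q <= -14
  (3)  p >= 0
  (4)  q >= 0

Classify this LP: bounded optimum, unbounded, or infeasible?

bounded optimum

Extreme points and f = -3p - 5q:
  (7/9, 77/18) → f = -427/18
  (0, 7) → f = -35
The feasible region has finitely many vertices and no improving ray; the maximum is -427/18 at (7/9, 77/18).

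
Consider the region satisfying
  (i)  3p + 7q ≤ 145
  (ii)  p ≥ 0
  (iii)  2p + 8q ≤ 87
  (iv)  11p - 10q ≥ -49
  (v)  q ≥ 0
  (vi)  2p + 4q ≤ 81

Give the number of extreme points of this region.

5

Intersecting each pair of boundary lines and keeping only the points that satisfy every inequality leaves:
  (0, 49/10)
  (0, 0)
  (239/54, 1055/108)
  (75/2, 3/2)
  (81/2, 0)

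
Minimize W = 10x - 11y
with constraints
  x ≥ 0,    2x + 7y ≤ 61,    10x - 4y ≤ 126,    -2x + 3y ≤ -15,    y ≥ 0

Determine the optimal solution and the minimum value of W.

x = 15/2, y = 0, minimum W = 75

Corner points and W = 10x - 11y:
  (563/39, 179/39) → W = 3661/39
  (72/5, 23/5) → W = 467/5
  (63/5, 0) → W = 126
  (15/2, 0) → W = 75

The optimum lies where -2x + 3y = -15 and y = 0.
Solving simultaneously gives x = 15/2, y = 0.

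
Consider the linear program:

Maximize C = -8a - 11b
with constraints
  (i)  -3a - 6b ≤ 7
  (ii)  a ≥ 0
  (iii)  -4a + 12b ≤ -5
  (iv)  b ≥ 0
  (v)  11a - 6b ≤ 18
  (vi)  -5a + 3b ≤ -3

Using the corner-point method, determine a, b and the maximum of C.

Corner points and C = -8a - 11b:
  (5/4, 0) → C = -10
  (31/18, 17/108) → C = -1675/108
  (18/11, 0) → C = -144/11

a = 5/4, b = 0, maximum C = -10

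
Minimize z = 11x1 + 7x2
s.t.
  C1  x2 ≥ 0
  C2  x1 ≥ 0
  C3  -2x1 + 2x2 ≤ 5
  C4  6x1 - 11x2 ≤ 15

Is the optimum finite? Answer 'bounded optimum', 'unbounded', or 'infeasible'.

bounded optimum

Vertices and z = 11x1 + 7x2:
  (0, 0) → z = 0
  (5/2, 0) → z = 55/2
  (0, 5/2) → z = 35/2
The feasible region has finitely many vertices and no improving ray; the minimum is 0 at (0, 0).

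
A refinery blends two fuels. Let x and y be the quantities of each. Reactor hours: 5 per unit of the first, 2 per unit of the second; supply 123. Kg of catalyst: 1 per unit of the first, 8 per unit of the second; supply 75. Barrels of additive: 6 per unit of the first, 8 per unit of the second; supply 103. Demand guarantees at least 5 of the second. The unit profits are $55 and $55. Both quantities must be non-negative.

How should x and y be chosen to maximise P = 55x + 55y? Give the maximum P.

Corner points and P = 55x + 55y:
  (0, 75/8) → P = 4125/8
  (0, 5) → P = 275
  (28/5, 347/40) → P = 6281/8
  (21/2, 5) → P = 1705/2

x = 21/2, y = 5, maximum P = 1705/2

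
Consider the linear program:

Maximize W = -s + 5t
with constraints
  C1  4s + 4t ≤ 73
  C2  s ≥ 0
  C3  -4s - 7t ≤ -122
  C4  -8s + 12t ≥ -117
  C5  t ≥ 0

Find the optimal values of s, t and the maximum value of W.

s = 0, t = 73/4, maximum W = 365/4

Feasible corners and W = -s + 5t:
  (0, 73/4) → W = 365/4
  (23/12, 49/3) → W = 319/4
  (0, 122/7) → W = 610/7

The optimum lies where 4s + 4t = 73 and s = 0.
Solving simultaneously gives s = 0, t = 73/4.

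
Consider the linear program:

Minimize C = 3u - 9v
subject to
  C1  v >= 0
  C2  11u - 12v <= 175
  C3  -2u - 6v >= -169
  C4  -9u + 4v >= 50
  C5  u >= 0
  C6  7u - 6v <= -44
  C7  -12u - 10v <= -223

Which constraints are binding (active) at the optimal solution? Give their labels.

Vertices and C = 3u - 9v:
  (188/31, 1621/62) → C = -13461/62
  (0, 169/6) → C = -507/2
  (196/69, 869/46) → C = -323/2
  (0, 223/10) → C = -2007/10

The minimum is at (0, 169/6). Substituting into each constraint, equality holds for C3 and C5; the remaining constraints have slack.

C3 and C5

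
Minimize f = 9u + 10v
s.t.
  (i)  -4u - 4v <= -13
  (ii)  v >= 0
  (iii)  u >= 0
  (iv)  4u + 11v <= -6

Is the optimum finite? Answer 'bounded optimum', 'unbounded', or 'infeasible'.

The boundaries -4u - 4v = -13 and v = 0 meet at (13/4, 0), but that point violates 4u + 11v ≤ -6. Every candidate vertex is excluded by some other constraint, so the feasible region is empty.

infeasible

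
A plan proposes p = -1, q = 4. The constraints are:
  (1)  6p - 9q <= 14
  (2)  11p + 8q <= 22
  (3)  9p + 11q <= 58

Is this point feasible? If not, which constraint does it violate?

(1): -42 ≤ 14 ✓
(2): 21 ≤ 22 ✓
(3): 35 ≤ 58 ✓

feasible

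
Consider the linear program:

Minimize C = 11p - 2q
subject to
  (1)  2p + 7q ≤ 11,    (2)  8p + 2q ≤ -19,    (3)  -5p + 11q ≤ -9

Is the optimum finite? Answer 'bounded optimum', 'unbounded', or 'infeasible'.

unbounded

From the feasible point (-191/98, -167/98), moving in the direction (-11, -5) keeps every constraint satisfied while C decreases without bound.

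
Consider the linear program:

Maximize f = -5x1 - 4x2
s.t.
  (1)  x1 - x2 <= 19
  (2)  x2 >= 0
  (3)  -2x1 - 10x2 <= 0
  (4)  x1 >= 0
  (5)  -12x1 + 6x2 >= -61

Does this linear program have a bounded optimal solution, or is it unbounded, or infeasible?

Extreme points and f = -5x1 - 4x2:
  (0, 0) → f = 0
  (61/12, 0) → f = -305/12
The feasible region has finitely many vertices and no improving ray; the maximum is 0 at (0, 0).

bounded optimum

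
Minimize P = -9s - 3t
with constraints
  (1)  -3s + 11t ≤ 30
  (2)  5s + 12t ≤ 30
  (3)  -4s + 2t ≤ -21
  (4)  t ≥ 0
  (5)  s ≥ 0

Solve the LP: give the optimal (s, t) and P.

Feasible corners and P = -9s - 3t:
  (156/29, 15/58) → P = -2853/58
  (6, 0) → P = -54
  (21/4, 0) → P = -189/4

At the optimal vertex, 5s + 12t = 30 and t = 0.
Solving simultaneously gives s = 6, t = 0.

s = 6, t = 0, minimum P = -54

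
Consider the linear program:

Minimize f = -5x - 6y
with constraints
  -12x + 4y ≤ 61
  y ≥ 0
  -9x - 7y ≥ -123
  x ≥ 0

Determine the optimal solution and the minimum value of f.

Feasible corners and f = -5x - 6y:
  (13/24, 135/8) → f = -2495/24
  (0, 61/4) → f = -183/2
  (41/3, 0) → f = -205/3
  (0, 0) → f = 0

x = 13/24, y = 135/8, minimum f = -2495/24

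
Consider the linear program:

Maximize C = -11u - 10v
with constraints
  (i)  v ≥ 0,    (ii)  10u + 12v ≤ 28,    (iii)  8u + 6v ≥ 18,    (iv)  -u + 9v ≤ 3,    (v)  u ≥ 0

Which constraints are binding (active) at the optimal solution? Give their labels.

(i) and (iii)

Vertices and C = -11u - 10v:
  (14/5, 0) → C = -154/5
  (9/4, 0) → C = -99/4
  (36/17, 29/51) → C = -1478/51
  (24/13, 7/13) → C = -334/13

The maximum is at (9/4, 0). Substituting into each constraint, equality holds for (i) and (iii); the remaining constraints have slack.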